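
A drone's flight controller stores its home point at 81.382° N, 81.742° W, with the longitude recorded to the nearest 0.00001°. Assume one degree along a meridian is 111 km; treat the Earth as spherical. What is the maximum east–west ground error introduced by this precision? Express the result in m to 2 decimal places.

0.08 m

Rounding to 5 decimal places leaves the longitude within ±5e-06° of the true value.
Parallels shrink by cos φ, so at 81.382° a degree of longitude is 111000 × 0.1498 ≈ 16632.9 m.
So at most 5e-06° × 16632.9 ≈ 0.0831645 m east–west.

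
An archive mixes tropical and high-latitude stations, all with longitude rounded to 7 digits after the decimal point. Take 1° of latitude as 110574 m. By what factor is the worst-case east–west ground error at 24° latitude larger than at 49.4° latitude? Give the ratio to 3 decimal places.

1.404

Rounding to 7 decimal places leaves the longitude within ±5e-08° of the true value.
At 24°: 5e-08° × 110574 × cos 24° = 5e-08 × 110574 × 0.9135 ≈ 0.0050507 m.
Error at 49.4° = 5e-08° × 110574 × cos 49.4° ≈ 0.0055287 × 0.6508 = 0.0035979 m.
Ratio: 0.0050507 / 0.0035979 = cos 24° / cos 49.4° ≈ 1.4038.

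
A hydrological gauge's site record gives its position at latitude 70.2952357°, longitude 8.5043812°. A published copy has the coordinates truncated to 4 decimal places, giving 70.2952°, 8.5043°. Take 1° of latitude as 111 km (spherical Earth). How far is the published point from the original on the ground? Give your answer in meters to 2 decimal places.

4.99 meters

Δlat = 70.2952357 − 70.2952 = +0.0000357°; Δlon = 8.5043812 − 8.5043 = +0.0000812°.
N–S: 0.0000357° × 111000 m/° = 3.9627 m.
E–W at 70.2952°: 0.0000812° × 111000 × cos 70.2952° = 0.0000812 × 111000 × 0.3372 ≈ 3.03902 m.
Combined displacement = (3.9627² + 3.03902²)^½ ≈ 4.99386 m.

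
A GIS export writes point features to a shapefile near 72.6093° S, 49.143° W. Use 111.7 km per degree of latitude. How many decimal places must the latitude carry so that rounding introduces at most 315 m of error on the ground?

3

One degree of latitude covers 111700 m.
Rounding to N decimal places gives at most 0.5 × 10⁻ᴺ degrees of error, i.e. 0.5 × 10⁻ᴺ × 111700 m.
Setting 55850 × 10⁻ᴺ ≤ 315 gives 10ᴺ ≥ 177.3, i.e. N ≥ 2.25.
So 3 decimal places suffice (55.9 m); 2 would allow up to 558 m.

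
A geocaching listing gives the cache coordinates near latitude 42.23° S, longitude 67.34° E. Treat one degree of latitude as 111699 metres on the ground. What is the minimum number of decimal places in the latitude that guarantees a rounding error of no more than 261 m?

One degree of latitude covers 111699 m.
With N decimal places the half-ulp bound is 0.5·10⁻ᴺ°, or 0.5·10⁻ᴺ × 111699 m on the ground.
Need 0.5 × 111699 × 10⁻ᴺ ≤ 261 → 10⁻ᴺ ≤ 4.673e-03, so N ≥ 2.33.
N = 2 would give 558 m (too coarse); N = 3 gives 55.8 m ≤ 261 m.

3 decimal places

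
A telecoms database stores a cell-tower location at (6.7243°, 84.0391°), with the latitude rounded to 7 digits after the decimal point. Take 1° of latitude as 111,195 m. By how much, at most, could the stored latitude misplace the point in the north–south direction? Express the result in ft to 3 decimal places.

0.018 ft

Rounding to 7 decimal places leaves the latitude within ±5e-08° of the true value.
North–south distance: 5e-08° × 111195 m/° = 0.00555975 m.
Converting: 0.00555975 m × 3.2808 ft/m ≈ 0.018241 ft.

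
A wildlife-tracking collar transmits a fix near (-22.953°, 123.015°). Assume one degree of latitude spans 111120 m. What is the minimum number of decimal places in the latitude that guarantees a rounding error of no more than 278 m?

3 decimal places

One degree of latitude covers 111120 m.
N decimal places → at most half a unit in the last place, 0.5 × 10⁻ᴺ° = 111120/2 × 10⁻ᴺ m.
Need 0.5 × 111120 × 10⁻ᴺ ≤ 278 → 10⁻ᴺ ≤ 5.004e-03, so N ≥ 2.30.
N = 2 would give 556 m (too coarse); N = 3 gives 55.6 m ≤ 278 m.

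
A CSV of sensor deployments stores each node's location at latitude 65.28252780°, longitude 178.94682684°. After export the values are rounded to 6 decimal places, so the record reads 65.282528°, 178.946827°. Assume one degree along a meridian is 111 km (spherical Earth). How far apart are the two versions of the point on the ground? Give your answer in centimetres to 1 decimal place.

2.3 centimetres

Δlat = 65.28252780 − 65.282528 = -0.00000020°; Δlon = 178.94682684 − 178.946827 = -0.00000016°.
North–south shift: -0.00000020 × 111000 = -0.0222 m.
E–W at 65.2825°: -0.00000016° × 111000 × cos 65.2825° = -0.00000016 × 111000 × 0.4181 ≈ -0.00742624 m.
Hypotenuse of the two orthogonal shifts: √(0.0222² + 0.00742624²) = 0.0234092 m.
That is 0.0234092 m = 2.3409 cm.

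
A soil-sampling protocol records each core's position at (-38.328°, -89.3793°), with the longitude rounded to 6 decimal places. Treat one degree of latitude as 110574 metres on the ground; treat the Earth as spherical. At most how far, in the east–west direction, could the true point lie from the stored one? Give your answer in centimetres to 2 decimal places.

4.34 centimetres

Rounding to 6 decimal places leaves the longitude within ±5e-07° of the true value.
Parallels shrink by cos φ, so at 38.328° a degree of longitude is 110574 × 0.7845 ≈ 86742.4 m.
East–west error: 5e-07° × 86742.4 m/° ≈ 0.0433712 m.
That is 0.0433712 m = 4.3371 cm.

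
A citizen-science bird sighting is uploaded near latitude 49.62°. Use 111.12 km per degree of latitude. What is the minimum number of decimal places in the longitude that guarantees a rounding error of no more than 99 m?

3 decimal places

At 49.62° one degree of longitude covers 111120 × cos 49.62° ≈ 111120 × 0.6479 ≈ 71989.5 m.
Rounding to N decimal places gives at most 0.5 × 10⁻ᴺ degrees of error, i.e. 0.5 × 10⁻ᴺ × 71989.5 m.
Need 0.5 × 71989.5 × 10⁻ᴺ ≤ 99 → 10⁻ᴺ ≤ 2.750e-03, so N ≥ 2.56.
At 2 places the error can reach 360 m, but 3 places keeps it to 36 m.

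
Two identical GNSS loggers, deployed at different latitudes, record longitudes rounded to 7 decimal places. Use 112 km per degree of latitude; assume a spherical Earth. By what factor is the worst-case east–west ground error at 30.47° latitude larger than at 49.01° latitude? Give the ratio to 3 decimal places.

1.314

Rounding to 7 decimal places leaves the longitude within ±5e-08° of the true value.
Error at 30.47° = 5e-08° × 112000 × cos 30.47° ≈ 0.0056 × 0.8619 = 0.0048266 m.
Error at 49.01° = 5e-08° × 112000 × cos 49.01° ≈ 0.0056 × 0.6559 = 0.0036732 m.
The ratio reduces to cos 30.47° / cos 49.01° = 0.8619/0.6559 ≈ 1.3140.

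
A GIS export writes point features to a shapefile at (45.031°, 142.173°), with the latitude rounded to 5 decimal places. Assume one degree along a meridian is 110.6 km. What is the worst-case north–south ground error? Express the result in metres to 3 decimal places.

Rounding to 5 decimal places leaves the latitude within ±5e-06° of the true value.
North–south distance: 5e-06° × 110600 m/° = 0.553 m.

0.553 metres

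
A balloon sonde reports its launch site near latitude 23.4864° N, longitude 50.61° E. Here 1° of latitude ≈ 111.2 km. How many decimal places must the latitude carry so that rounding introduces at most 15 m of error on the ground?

One degree of latitude covers 111200 m.
N decimal places → at most half a unit in the last place, 0.5 × 10⁻ᴺ° = 111200/2 × 10⁻ᴺ m.
Setting 55600 × 10⁻ᴺ ≤ 15 gives 10ᴺ ≥ 3707, i.e. N ≥ 3.57.
So 4 decimal places suffice (5.56 m); 3 would allow up to 55.6 m.

4 decimal places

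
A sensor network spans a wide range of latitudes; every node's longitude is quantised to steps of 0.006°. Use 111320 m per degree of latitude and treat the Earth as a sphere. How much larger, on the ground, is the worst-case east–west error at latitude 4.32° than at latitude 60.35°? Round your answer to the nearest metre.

With a 0.006° grid the true value lies within half a step, ±0.006°/2 = ±0.003°, of the stored one.
At 4.32°: 0.003° × 111320 × cos 4.32° = 0.003 × 111320 × 0.9972 ≈ 333.01 m.
Error at 60.35° = 0.003° × 111320 × cos 60.35° ≈ 333.96 × 0.4947 = 165.21 m.
Difference: 333.01 − 165.21 = 167.8 m.

168 metres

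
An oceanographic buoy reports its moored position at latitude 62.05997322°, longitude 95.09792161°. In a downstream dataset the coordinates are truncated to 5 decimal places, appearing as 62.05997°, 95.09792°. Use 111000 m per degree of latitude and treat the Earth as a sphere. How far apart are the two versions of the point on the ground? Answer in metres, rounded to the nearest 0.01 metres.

0.37 metres

Δlat = 62.05997322 − 62.05997 = +0.00000322°; Δlon = 95.09792161 − 95.09792 = +0.00000161°.
North–south shift: 0.00000322 × 111000 = 0.35742 m.
East–west at this latitude: 0.00000161° × 111000 × cos 62.06° ≈ 0.00000161 × 52008.7 = 0.0837341 m.
Distance: √(0.35742² + 0.0837341²) ≈ 0.367097 m.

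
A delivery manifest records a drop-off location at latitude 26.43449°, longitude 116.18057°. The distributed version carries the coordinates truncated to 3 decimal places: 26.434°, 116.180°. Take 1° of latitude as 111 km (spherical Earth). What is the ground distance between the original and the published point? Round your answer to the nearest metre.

79 metres

Δlat = 26.43449 − 26.434 = +0.00049°; Δlon = 116.18057 − 116.180 = +0.00057°.
N–S: 0.00049° × 111000 m/° = 54.39 m.
East–west at this latitude: 0.00057° × 111000 × cos 26.434° ≈ 0.00057 × 99394.7 = 56.655 m.
Combined displacement = (54.39² + 56.655²)^½ ≈ 78.537 m.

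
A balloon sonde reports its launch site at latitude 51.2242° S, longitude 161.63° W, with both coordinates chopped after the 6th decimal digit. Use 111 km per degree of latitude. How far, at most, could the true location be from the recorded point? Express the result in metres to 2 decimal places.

Truncating at 6 decimal places can drop up to a full unit in the last place, so each coordinate may be off by as much as 1e-06°.
N–S: 1e-06° × 111000 m/° = 0.111 m.
E–W at 51.2242°: 1e-06° × 111000 × cos 51.2242° = 1e-06 × 111000 × 0.6263 ≈ 0.0695165 m.
Worst case both components are at the extreme and orthogonal: √(0.111² + 0.0695165²) ≈ 0.130972 m.

0.13 metres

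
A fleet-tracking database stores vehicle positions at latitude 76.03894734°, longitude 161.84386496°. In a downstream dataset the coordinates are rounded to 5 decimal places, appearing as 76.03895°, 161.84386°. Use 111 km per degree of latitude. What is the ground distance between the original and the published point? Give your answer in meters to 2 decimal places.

The latitude changed by -0.00000266° and the longitude by +0.00000496°.
North–south shift: -0.00000266 × 111000 = -0.29526 m.
E–W at 76.0389°: 0.00000496° × 111000 × cos 76.0389° = 0.00000496 × 111000 × 0.2413 ≈ 0.132829 m.
Combined displacement = (0.29526² + 0.132829²)^½ ≈ 0.323762 m.

0.32 meters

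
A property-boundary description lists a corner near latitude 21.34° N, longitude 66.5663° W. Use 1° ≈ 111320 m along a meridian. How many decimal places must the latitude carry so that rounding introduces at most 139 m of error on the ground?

3 decimal places

One degree of latitude covers 111320 m.
N decimal places → at most half a unit in the last place, 0.5 × 10⁻ᴺ° = 111320/2 × 10⁻ᴺ m.
Need 0.5 × 111320 × 10⁻ᴺ ≤ 139 → 10⁻ᴺ ≤ 2.497e-03, so N ≥ 2.60.
So 3 decimal places suffice (55.7 m); 2 would allow up to 557 m.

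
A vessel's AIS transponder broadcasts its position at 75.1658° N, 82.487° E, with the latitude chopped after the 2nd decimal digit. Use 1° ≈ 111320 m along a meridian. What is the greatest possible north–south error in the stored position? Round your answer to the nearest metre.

Truncating at 2 decimal places can drop up to a full unit in the last place, so the latitude may be off by as much as 0.01°.
Along the meridian that is 0.01° × 111320 m/° = 1113.2 m.

1113 metres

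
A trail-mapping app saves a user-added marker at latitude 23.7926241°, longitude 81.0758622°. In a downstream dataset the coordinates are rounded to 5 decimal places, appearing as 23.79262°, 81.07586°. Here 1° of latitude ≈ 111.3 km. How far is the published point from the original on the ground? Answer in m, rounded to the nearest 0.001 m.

The latitude changed by +0.0000041° and the longitude by +0.0000022°.
N–S: 0.0000041° × 111300 m/° = 0.45633 m.
E–W at 23.7926°: 0.0000022° × 111300 × cos 23.7926° = 0.0000022 × 111300 × 0.9150 ≈ 0.22405 m.
Hypotenuse of the two orthogonal shifts: √(0.45633² + 0.22405²) = 0.508365 m.

0.508 m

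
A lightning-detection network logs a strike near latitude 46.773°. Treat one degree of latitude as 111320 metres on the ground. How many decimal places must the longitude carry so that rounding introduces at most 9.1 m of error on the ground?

4 decimal places

At 46.773° one degree of longitude covers 111320 × cos 46.773° ≈ 111320 × 0.6849 ≈ 76242 m.
With N decimal places the half-ulp bound is 0.5·10⁻ᴺ°, or 0.5·10⁻ᴺ × 76242 m on the ground.
Need 0.5 × 76242 × 10⁻ᴺ ≤ 9.1 → 10⁻ᴺ ≤ 2.387e-04, so N ≥ 3.62.
So 4 decimal places suffice (3.81 m); 3 would allow up to 38.1 m.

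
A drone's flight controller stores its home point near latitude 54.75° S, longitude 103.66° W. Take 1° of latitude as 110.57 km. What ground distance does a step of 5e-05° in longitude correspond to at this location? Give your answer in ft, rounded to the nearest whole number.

10 ft

5e-05° of longitude at 54.75° is 5e-05 × 110570 × cos 54.75° ≈ 5e-05 × 63814.9 = 3.19075 m.
In feet: 3.19075 m ÷ 0.3048 ≈ 10.468 ft.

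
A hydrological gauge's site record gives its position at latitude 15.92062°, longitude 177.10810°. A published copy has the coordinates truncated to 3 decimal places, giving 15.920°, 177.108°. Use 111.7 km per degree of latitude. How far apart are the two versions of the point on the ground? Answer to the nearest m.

The latitude changed by +0.00062° and the longitude by +0.00010°.
North–south shift: 0.00062 × 111700 = 69.254 m.
East–west at this latitude: 0.00010° × 111700 × cos 15.92° ≈ 0.00010 × 107416 = 10.7416 m.
Combined displacement = (69.254² + 10.7416²)^½ ≈ 70.0821 m.

70 m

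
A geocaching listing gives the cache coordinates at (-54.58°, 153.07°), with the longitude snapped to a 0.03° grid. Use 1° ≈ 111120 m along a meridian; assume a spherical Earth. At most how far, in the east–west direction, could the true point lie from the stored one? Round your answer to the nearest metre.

966 metres

With a 0.03° grid the true value lies within half a step, ±0.03°/2 = ±0.015°, of the stored one.
At latitude 54.58° a degree of longitude spans 111120 m × cos 54.58° = 111120 × 0.5796 ≈ 64401.3 m.
East–west error: 0.015° × 64401.3 m/° ≈ 966.02 m.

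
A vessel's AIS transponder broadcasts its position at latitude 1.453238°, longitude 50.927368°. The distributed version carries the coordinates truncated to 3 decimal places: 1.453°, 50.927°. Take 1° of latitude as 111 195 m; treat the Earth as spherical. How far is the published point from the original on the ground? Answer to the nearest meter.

49 meters

The latitude changed by +0.000238° and the longitude by +0.000368°.
North–south shift: 0.000238 × 111195 = 26.4644 m.
East–west at this latitude: 0.000368° × 111195 × cos 1.453° ≈ 0.000368 × 111159 = 40.9066 m.
Distance: √(26.4644² + 40.9066²) ≈ 48.7208 m.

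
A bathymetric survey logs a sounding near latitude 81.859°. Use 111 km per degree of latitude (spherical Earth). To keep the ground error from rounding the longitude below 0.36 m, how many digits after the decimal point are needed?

At 81.859° one degree of longitude covers 111000 × cos 81.859° ≈ 111000 × 0.1416 ≈ 15718.7 m.
Rounding to N decimal places gives at most 0.5 × 10⁻ᴺ degrees of error, i.e. 0.5 × 10⁻ᴺ × 15718.7 m.
Need 0.5 × 15718.7 × 10⁻ᴺ ≤ 0.36 → 10⁻ᴺ ≤ 4.581e-05, so N ≥ 4.34.
N = 4 would give 0.786 m (too coarse); N = 5 gives 0.0786 m ≤ 0.36 m.

5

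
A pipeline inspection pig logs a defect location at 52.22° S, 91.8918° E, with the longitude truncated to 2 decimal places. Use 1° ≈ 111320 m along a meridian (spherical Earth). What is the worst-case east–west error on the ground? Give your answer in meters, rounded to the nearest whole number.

682 meters

Truncating at 2 decimal places can drop up to a full unit in the last place, so the longitude may be off by as much as 0.01°.
Parallels shrink by cos φ, so at 52.22° a degree of longitude is 111320 × 0.6126 ≈ 68198.1 m.
So at most 0.01° × 68198.1 ≈ 681.981 m east–west.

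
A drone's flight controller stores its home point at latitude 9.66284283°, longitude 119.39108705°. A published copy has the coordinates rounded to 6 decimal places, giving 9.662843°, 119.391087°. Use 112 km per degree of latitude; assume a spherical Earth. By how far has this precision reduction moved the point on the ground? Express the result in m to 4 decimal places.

0.0198 m

The latitude changed by -0.00000017° and the longitude by +0.00000005°.
North–south shift: -0.00000017 × 112000 = -0.01904 m.
E–W at 9.66284°: 0.00000005° × 112000 × cos 9.66284° = 0.00000005 × 112000 × 0.9858 ≈ 0.00552055 m.
Distance: √(0.01904² + 0.00552055²) ≈ 0.0198242 m.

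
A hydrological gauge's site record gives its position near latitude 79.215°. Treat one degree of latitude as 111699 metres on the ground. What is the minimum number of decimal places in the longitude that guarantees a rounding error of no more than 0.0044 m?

At 79.215° one degree of longitude covers 111699 × cos 79.215° ≈ 111699 × 0.1871 ≈ 20901.6 m.
N decimal places → at most half a unit in the last place, 0.5 × 10⁻ᴺ° = 20901.6/2 × 10⁻ᴺ m.
Need 0.5 × 20901.6 × 10⁻ᴺ ≤ 0.0044 → 10⁻ᴺ ≤ 4.210e-07, so N ≥ 6.38.
At 6 places the error can reach 0.0105 m, but 7 places keeps it to 0.00105 m.

7 decimal places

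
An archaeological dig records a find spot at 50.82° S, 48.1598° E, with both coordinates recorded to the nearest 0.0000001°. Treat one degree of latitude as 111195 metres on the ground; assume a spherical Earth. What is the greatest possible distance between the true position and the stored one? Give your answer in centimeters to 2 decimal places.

0.66 centimeters

Rounding to 7 decimal places leaves each coordinate within ±5e-08° of the true value.
Latitude error → 5e-08 × 111195 = 0.00555975 m along the meridian.
Longitude error → 5e-08 × 111195 × cos 50.82° = 5e-08 × 111195 × 0.6318 ≈ 0.00351242 m.
Combining orthogonally: (0.00555975² + 0.00351242²)^½ ≈ 0.00657632 m.
That is 0.00657632 m = 0.65763 cm.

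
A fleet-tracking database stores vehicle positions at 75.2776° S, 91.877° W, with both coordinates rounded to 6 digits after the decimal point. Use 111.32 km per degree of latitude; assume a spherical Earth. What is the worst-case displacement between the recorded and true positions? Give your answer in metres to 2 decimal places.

0.06 metres

Rounding to 6 decimal places leaves each coordinate within ±5e-07° of the true value.
N–S: 5e-07° × 111320 m/° = 0.05566 m.
East–west component at 75.2776°: 5e-07° × 111320 × cos 75.2776° ≈ 5e-07 × 28290.4 ≈ 0.0141452 m.
Worst case both components are at the extreme and orthogonal: √(0.05566² + 0.0141452²) ≈ 0.0574293 m.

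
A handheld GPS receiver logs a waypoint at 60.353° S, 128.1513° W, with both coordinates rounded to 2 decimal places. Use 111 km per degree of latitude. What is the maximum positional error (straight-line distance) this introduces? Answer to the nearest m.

Rounding to 2 decimal places leaves each coordinate within ±0.005° of the true value.
N–S: 0.005° × 111000 m/° = 555 m.
E–W at 60.353°: 0.005° × 111000 × cos 60.353° = 0.005 × 111000 × 0.4947 ≈ 274.533 m.
Combining orthogonally: (555² + 274.533²)^½ ≈ 619.188 m.

619 m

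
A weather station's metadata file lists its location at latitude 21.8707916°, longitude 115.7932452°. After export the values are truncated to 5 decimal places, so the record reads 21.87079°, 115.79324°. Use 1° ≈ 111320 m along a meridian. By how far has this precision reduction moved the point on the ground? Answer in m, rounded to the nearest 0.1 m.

0.6 m

Δlat = 21.8707916 − 21.87079 = +0.0000016°; Δlon = 115.7932452 − 115.79324 = +0.0000052°.
North–south shift: 0.0000016 × 111320 = 0.178112 m.
E–W at 21.8708°: 0.0000052° × 111320 × cos 21.8708° = 0.0000052 × 111320 × 0.9280 ≈ 0.537201 m.
Distance: √(0.178112² + 0.537201²) ≈ 0.565958 m.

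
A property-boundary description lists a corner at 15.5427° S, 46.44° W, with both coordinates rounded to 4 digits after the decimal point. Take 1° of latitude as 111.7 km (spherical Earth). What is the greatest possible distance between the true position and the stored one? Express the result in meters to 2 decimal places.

7.76 meters

Rounding to 4 decimal places leaves each coordinate within ±5e-05° of the true value.
Latitude error → 5e-05 × 111700 = 5.585 m along the meridian.
Longitude error → 5e-05 × 111700 × cos 15.5427° = 5e-05 × 111700 × 0.9634 ≈ 5.38076 m.
Combining orthogonally: (5.585² + 5.38076²)^½ ≈ 7.75531 m.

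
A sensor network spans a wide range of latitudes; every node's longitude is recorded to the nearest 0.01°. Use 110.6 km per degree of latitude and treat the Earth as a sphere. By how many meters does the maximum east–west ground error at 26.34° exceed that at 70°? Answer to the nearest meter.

Rounding to 2 decimal places leaves the longitude within ±0.005° of the true value.
Error at 26.34° = 0.005° × 110600 × cos 26.34° ≈ 553 × 0.8962 = 495.59 m.
Error at 70° = 0.005° × 110600 × cos 70° ≈ 553 × 0.3420 = 189.14 m.
Difference: 495.59 − 189.14 = 306.45 m.

306 meters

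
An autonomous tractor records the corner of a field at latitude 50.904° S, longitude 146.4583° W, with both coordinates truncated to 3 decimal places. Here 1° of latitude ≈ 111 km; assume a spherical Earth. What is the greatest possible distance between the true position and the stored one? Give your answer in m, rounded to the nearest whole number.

131 m

Truncating at 3 decimal places can drop up to a full unit in the last place, so each coordinate may be off by as much as 0.001°.
Latitude error → 0.001 × 111000 = 111 m along the meridian.
E–W at 50.904°: 0.001° × 111000 × cos 50.904° = 0.001 × 111000 × 0.6306 ≈ 69.999 m.
Combining orthogonally: (111² + 69.999²)^½ ≈ 131.228 m.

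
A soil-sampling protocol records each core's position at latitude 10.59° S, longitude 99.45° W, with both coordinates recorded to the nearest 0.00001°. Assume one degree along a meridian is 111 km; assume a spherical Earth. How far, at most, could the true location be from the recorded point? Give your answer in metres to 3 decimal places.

0.778 metres

Rounding to 5 decimal places leaves each coordinate within ±5e-06° of the true value.
North–south component: 5e-06° × 111000 = 0.555 m.
Longitude error → 5e-06 × 111000 × cos 10.59° = 5e-06 × 111000 × 0.9830 ≈ 0.545547 m.
Combining orthogonally: (0.555² + 0.545547²)^½ ≈ 0.778233 m.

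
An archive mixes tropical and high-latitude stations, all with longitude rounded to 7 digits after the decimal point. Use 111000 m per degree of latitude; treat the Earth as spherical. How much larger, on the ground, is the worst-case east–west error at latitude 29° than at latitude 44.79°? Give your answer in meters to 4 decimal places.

Rounding to 7 decimal places leaves the longitude within ±5e-08° of the true value.
At 29°: 5e-08° × 111000 × cos 29° = 5e-08 × 111000 × 0.8746 ≈ 0.0048541 m.
At 44.79°: 5e-08° × 111000 × cos 44.79° = 5e-08 × 111000 × 0.7097 ≈ 0.0039388 m.
Difference: 0.0048541 − 0.0039388 = 0.00091534 m.

0.0009 meters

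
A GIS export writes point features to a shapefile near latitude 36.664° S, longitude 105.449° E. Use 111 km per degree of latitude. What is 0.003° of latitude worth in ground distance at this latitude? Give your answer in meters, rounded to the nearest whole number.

333 meters

0.003° × 111000 m/° = 333 m.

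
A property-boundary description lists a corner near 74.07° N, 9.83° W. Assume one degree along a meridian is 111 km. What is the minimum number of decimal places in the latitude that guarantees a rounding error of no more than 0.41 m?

One degree of latitude covers 111000 m.
With N decimal places the half-ulp bound is 0.5·10⁻ᴺ°, or 0.5·10⁻ᴺ × 111000 m on the ground.
Setting 55500 × 10⁻ᴺ ≤ 0.41 gives 10ᴺ ≥ 1.354e+05, i.e. N ≥ 5.13.
So 6 decimal places suffice (0.0555 m); 5 would allow up to 0.555 m.

6 decimal places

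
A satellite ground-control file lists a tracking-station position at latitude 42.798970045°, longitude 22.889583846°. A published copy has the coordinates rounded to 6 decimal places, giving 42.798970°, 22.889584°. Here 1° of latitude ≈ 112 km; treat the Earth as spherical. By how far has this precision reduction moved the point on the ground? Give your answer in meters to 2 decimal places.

The latitude changed by +0.000000045° and the longitude by -0.000000154°.
N–S: 0.000000045° × 112000 m/° = 0.00504 m.
East–west at this latitude: -0.000000154° × 112000 × cos 42.799° ≈ -0.000000154 × 82179.1 = -0.0126556 m.
Distance: √(0.00504² + 0.0126556²) ≈ 0.0136222 m.

0.01 meters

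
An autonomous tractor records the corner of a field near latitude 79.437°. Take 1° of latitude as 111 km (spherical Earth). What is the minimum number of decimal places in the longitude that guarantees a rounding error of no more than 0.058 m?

At 79.437° one degree of longitude covers 111000 × cos 79.437° ≈ 111000 × 0.1833 ≈ 20348.1 m.
Rounding to N decimal places gives at most 0.5 × 10⁻ᴺ degrees of error, i.e. 0.5 × 10⁻ᴺ × 20348.1 m.
Need 0.5 × 20348.1 × 10⁻ᴺ ≤ 0.058 → 10⁻ᴺ ≤ 5.701e-06, so N ≥ 5.24.
At 5 places the error can reach 0.102 m, but 6 places keeps it to 0.0102 m.

6 decimal places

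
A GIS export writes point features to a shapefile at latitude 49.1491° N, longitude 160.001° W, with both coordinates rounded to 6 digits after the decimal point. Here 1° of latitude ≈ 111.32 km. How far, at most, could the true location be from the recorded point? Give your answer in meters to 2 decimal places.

0.07 meters

Rounding to 6 decimal places leaves each coordinate within ±5e-07° of the true value.
Latitude error → 5e-07 × 111320 = 0.05566 m along the meridian.
Longitude error → 5e-07 × 111320 × cos 49.1491° = 5e-07 × 111320 × 0.6541 ≈ 0.0364068 m.
The two errors are perpendicular, so the maximum displacement is √(0.05566² + 0.0364068²) ≈ 0.0665093 m.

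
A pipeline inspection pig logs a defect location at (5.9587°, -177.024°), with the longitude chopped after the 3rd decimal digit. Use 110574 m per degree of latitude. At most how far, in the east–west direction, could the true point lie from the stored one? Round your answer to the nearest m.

Truncating at 3 decimal places can drop up to a full unit in the last place, so the longitude may be off by as much as 0.001°.
At latitude 5.9587° a degree of longitude spans 110574 m × cos 5.9587° = 110574 × 0.9946 ≈ 109977 m.
East–west error: 0.001° × 109977 m/° ≈ 109.977 m.

110 m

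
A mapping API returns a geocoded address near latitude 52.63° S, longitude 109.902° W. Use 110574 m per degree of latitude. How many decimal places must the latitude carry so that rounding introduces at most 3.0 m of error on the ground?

5

One degree of latitude covers 110574 m.
N decimal places → at most half a unit in the last place, 0.5 × 10⁻ᴺ° = 110574/2 × 10⁻ᴺ m.
Need 0.5 × 110574 × 10⁻ᴺ ≤ 3.0 → 10⁻ᴺ ≤ 5.426e-05, so N ≥ 4.27.
N = 4 would give 5.53 m (too coarse); N = 5 gives 0.553 m ≤ 3.0 m.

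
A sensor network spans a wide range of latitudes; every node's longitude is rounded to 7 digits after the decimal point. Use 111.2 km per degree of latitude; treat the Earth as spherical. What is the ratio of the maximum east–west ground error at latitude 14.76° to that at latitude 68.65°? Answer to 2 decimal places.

2.66

Rounding to 7 decimal places leaves the longitude within ±5e-08° of the true value.
Error at 14.76° = 5e-08° × 111200 × cos 14.76° ≈ 0.00556 × 0.9670 = 0.0053765 m.
At 68.65°: 5e-08° × 111200 × cos 68.65° = 5e-08 × 111200 × 0.3641 ≈ 0.0020242 m.
Ratio: 0.0053765 / 0.0020242 = cos 14.76° / cos 68.65° ≈ 2.6561.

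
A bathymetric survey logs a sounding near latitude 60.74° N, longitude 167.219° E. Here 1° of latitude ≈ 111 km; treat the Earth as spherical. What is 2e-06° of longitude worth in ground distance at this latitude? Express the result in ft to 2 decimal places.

One degree of longitude here spans 111000 × cos 60.74° = 111000 × 0.4888 ≈ 54253.9 m; 2e-06° of that is 0.108508 m.
In feet: 0.108508 m ÷ 0.3048 ≈ 0.356 ft.

0.36 ft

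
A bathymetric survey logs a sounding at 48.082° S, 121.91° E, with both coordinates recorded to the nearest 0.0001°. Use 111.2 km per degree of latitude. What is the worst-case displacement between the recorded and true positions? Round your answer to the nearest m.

7 m

Rounding to 4 decimal places leaves each coordinate within ±5e-05° of the true value.
North–south component: 5e-05° × 111200 = 5.56 m.
E–W at 48.082°: 5e-05° × 111200 × cos 48.082° = 5e-05 × 111200 × 0.6681 ≈ 3.71445 m.
Combining orthogonally: (5.56² + 3.71445²)^½ ≈ 6.68661 m.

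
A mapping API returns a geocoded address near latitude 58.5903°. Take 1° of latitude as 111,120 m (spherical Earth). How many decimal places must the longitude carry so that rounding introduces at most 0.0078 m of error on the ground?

At 58.5903° one degree of longitude covers 111120 × cos 58.5903° ≈ 111120 × 0.5212 ≈ 57910.6 m.
With N decimal places the half-ulp bound is 0.5·10⁻ᴺ°, or 0.5·10⁻ᴺ × 57910.6 m on the ground.
Need 0.5 × 57910.6 × 10⁻ᴺ ≤ 0.0078 → 10⁻ᴺ ≤ 2.694e-07, so N ≥ 6.57.
N = 6 would give 0.029 m (too coarse); N = 7 gives 0.0029 m ≤ 0.0078 m.

7 decimal places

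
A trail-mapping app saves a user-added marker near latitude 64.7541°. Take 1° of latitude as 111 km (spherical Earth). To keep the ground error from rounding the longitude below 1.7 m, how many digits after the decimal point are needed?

At 64.7541° one degree of longitude covers 111000 × cos 64.7541° ≈ 111000 × 0.4265 ≈ 47341.9 m.
N decimal places → at most half a unit in the last place, 0.5 × 10⁻ᴺ° = 47341.9/2 × 10⁻ᴺ m.
Need 0.5 × 47341.9 × 10⁻ᴺ ≤ 1.7 → 10⁻ᴺ ≤ 7.182e-05, so N ≥ 4.14.
N = 4 would give 2.37 m (too coarse); N = 5 gives 0.237 m ≤ 1.7 m.

5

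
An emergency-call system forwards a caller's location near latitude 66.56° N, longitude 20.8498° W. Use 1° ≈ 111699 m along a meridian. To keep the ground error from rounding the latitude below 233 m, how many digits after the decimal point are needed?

One degree of latitude covers 111699 m.
Rounding to N decimal places gives at most 0.5 × 10⁻ᴺ degrees of error, i.e. 0.5 × 10⁻ᴺ × 111699 m.
Need 0.5 × 111699 × 10⁻ᴺ ≤ 233 → 10⁻ᴺ ≤ 4.172e-03, so N ≥ 2.38.
N = 2 would give 558 m (too coarse); N = 3 gives 55.8 m ≤ 233 m.

3 decimal places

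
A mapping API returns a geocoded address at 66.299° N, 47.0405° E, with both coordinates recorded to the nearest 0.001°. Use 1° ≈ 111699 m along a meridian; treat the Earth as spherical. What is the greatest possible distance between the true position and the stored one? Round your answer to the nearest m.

Rounding to 3 decimal places leaves each coordinate within ±0.0005° of the true value.
Latitude error → 0.0005 × 111699 = 55.8495 m along the meridian.
E–W at 66.299°: 0.0005° × 111699 × cos 66.299° = 0.0005 × 111699 × 0.4020 ≈ 22.4495 m.
Worst case both components are at the extreme and orthogonal: √(55.8495² + 22.4495²) ≈ 60.1926 m.

60 m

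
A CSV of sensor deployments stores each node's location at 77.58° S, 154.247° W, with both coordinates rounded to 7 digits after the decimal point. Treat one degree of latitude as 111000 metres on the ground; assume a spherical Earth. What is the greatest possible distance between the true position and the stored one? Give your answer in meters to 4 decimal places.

Rounding to 7 decimal places leaves each coordinate within ±5e-08° of the true value.
N–S: 5e-08° × 111000 m/° = 0.00555 m.
Longitude error → 5e-08 × 111000 × cos 77.58° = 5e-08 × 111000 × 0.2151 ≈ 0.00119367 m.
The two errors are perpendicular, so the maximum displacement is √(0.00555² + 0.00119367²) ≈ 0.00567691 m.

0.0057 meters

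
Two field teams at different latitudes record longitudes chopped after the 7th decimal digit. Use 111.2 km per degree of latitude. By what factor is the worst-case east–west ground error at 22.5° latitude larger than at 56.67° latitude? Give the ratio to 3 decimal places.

Truncating at 7 decimal places can drop up to a full unit in the last place, so the longitude may be off by as much as 1e-07°.
At 22.5°: 1e-07° × 111200 × cos 22.5° = 1e-07 × 111200 × 0.9239 ≈ 0.010274 m.
Error at 56.67° = 1e-07° × 111200 × cos 56.67° ≈ 0.01112 × 0.5495 = 0.00611 m.
Ratio: 0.010274 / 0.00611 = cos 22.5° / cos 56.67° ≈ 1.6814.

1.681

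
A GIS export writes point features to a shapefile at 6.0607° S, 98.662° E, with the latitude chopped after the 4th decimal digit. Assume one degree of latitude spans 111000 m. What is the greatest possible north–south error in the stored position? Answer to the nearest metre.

11 metres

Truncating at 4 decimal places can drop up to a full unit in the last place, so the latitude may be off by as much as 0.0001°.
North–south distance: 0.0001° × 111000 m/° = 11.1 m.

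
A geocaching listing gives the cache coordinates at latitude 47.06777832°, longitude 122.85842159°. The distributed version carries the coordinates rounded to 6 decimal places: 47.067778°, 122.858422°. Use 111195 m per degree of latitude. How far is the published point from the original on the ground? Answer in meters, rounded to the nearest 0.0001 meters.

Δlat = 47.06777832 − 47.067778 = +0.00000032°; Δlon = 122.85842159 − 122.858422 = -0.00000041°.
N–S: 0.00000032° × 111195 m/° = 0.0355824 m.
East–west at this latitude: -0.00000041° × 111195 × cos 47.0678° ≈ -0.00000041 × 75738.6 = -0.0310528 m.
Hypotenuse of the two orthogonal shifts: √(0.0355824² + 0.0310528²) = 0.0472269 m.

0.0472 meters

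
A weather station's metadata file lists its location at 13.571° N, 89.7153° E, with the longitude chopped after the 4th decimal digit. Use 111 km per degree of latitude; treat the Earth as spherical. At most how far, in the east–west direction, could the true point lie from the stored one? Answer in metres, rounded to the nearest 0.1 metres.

Truncating at 4 decimal places can drop up to a full unit in the last place, so the longitude may be off by as much as 0.0001°.
One degree of longitude at 13.571° is 111000 × cos 13.571° ≈ 111000 × 0.9721 = 107901 m.
Maximum E–W displacement: 0.0001 × 107901 = 10.7901 m.

10.8 metres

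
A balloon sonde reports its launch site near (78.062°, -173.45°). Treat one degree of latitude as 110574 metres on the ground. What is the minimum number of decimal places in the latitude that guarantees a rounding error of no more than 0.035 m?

7 decimal places

One degree of latitude covers 110574 m.
N decimal places → at most half a unit in the last place, 0.5 × 10⁻ᴺ° = 110574/2 × 10⁻ᴺ m.
Setting 55287 × 10⁻ᴺ ≤ 0.035 gives 10ᴺ ≥ 1.58e+06, i.e. N ≥ 6.20.
So 7 decimal places suffice (0.00553 m); 6 would allow up to 0.0553 m.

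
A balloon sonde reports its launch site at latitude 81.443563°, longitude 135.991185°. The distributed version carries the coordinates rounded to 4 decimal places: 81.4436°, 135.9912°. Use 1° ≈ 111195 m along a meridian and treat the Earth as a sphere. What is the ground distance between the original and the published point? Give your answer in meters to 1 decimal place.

Δlat = 81.443563 − 81.4436 = -0.000037°; Δlon = 135.991185 − 135.9912 = -0.000015°.
N–S: -0.000037° × 111195 m/° = -4.11422 m.
E–W at 81.4436°: -0.000015° × 111195 × cos 81.4436° = -0.000015 × 111195 × 0.1488 ≈ -0.248159 m.
Distance: √(4.11422² + 0.248159²) ≈ 4.12169 m.

4.1 meters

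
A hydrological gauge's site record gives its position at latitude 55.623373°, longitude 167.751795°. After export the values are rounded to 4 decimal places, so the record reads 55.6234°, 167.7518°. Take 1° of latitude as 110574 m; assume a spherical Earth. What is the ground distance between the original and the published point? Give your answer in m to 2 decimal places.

3.00 m

The latitude changed by -0.000027° and the longitude by -0.000005°.
North–south shift: -0.000027 × 110574 = -2.9855 m.
E–W at 55.6234°: -0.000005° × 110574 × cos 55.6234° = -0.000005 × 110574 × 0.5646 ≈ -0.312167 m.
Distance: √(2.9855² + 0.312167²) ≈ 3.00177 m.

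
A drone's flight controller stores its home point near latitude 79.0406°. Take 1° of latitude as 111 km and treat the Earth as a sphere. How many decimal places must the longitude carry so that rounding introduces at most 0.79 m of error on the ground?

At 79.0406° one degree of longitude covers 111000 × cos 79.0406° ≈ 111000 × 0.1901 ≈ 21102.6 m.
Rounding to N decimal places gives at most 0.5 × 10⁻ᴺ degrees of error, i.e. 0.5 × 10⁻ᴺ × 21102.6 m.
Setting 10551.3 × 10⁻ᴺ ≤ 0.79 gives 10ᴺ ≥ 1.336e+04, i.e. N ≥ 4.13.
At 4 places the error can reach 1.06 m, but 5 places keeps it to 0.106 m.

5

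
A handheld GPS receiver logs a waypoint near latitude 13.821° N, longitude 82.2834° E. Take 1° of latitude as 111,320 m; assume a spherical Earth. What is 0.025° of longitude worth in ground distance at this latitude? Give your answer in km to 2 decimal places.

2.70 km

One degree of longitude here spans 111320 × cos 13.821° = 111320 × 0.9710 ≈ 108097 m; 0.025° of that is 2702.42 m.
That is 2702.42 m = 2.7024 km.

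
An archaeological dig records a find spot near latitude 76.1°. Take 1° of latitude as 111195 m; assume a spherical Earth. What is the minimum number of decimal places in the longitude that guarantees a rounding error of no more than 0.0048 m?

At 76.1° one degree of longitude covers 111195 × cos 76.1° ≈ 111195 × 0.2402 ≈ 26712.2 m.
N decimal places → at most half a unit in the last place, 0.5 × 10⁻ᴺ° = 26712.2/2 × 10⁻ᴺ m.
Setting 13356.1 × 10⁻ᴺ ≤ 0.0048 gives 10ᴺ ≥ 2.783e+06, i.e. N ≥ 6.44.
So 7 decimal places suffice (0.00134 m); 6 would allow up to 0.0134 m.

7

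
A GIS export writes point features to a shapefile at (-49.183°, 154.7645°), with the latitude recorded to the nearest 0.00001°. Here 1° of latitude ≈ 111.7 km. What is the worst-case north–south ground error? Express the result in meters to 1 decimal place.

Rounding to 5 decimal places leaves the latitude within ±5e-06° of the true value.
North–south distance: 5e-06° × 111700 m/° = 0.5585 m.

0.6 meters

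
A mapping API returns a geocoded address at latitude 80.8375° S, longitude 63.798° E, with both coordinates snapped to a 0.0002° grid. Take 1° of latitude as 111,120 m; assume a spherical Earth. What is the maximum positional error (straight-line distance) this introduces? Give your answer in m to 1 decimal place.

With a 0.0002° grid the true value lies within half a step, ±0.0002°/2 = ±0.0001°, of the stored one.
N–S: 0.0001° × 111120 m/° = 11.112 m.
E–W at 80.8375°: 0.0001° × 111120 × cos 80.8375° = 0.0001 × 111120 × 0.1592 ≈ 1.76942 m.
The two errors are perpendicular, so the maximum displacement is √(11.112² + 1.76942²) ≈ 11.252 m.

11.3 m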